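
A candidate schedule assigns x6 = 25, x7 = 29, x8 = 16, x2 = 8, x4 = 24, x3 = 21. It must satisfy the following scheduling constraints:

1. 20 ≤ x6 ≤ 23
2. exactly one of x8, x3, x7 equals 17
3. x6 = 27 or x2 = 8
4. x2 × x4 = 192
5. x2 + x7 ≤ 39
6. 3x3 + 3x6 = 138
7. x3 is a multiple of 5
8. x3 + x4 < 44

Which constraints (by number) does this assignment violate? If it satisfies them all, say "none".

1. x6 = 25 is outside [20, 23]  no
2. x8=16, x3=21, x7=29; 0 of them equal 17, not exactly one  no
3. x6 = 25 ≠ 27, but x2 = 8 = 8 (second disjunct)  yes
4. x2 × x4 = 8 × 24 = 192  yes
5. x2 + x7 = 8 + 29 = 37; 37 ≤ 39  yes
6. 3x3 + 3x6 = 3(21) + 3(25) = 138  yes
7. 21 = 5×4 + 1, so 5 does not divide 21  no
8. x3 + x4 = 21 + 24 = 45; 45 ≥ 44, bound 44 not met  no

Constraints 1, 2, 7, and 8 are violated.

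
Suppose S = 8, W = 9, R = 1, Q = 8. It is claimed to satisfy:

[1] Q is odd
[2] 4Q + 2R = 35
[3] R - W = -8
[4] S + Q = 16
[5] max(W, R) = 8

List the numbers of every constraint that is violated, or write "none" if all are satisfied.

Violated: 1, 2, and 5.

[1] Q = 8 is even  ✗
[2] 4Q + 2R = 4(8) + 2(1) = 34, not 35  ✗
[3] R - W = 1 - 9 = -8  ✓
[4] S + Q = 8 + 8 = 16  ✓
[5] max(9, 1) = 9, not 8  ✗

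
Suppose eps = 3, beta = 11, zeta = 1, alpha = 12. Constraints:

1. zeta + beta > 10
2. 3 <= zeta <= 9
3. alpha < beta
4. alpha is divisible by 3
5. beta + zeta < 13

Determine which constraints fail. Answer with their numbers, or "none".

The assignment fails constraints 2 and 3.

1. zeta + beta = 1 + 11 = 12; 12 > 10 — satisfied.
2. zeta = 1 is outside [3, 9] — violated.
3. alpha = 12, beta = 11; 12 ≥ 11 (want <) — violated.
4. 12 / 3 = 4, so 3 divides 12 — satisfied.
5. beta + zeta = 11 + 1 = 12; 12 < 13 — satisfied.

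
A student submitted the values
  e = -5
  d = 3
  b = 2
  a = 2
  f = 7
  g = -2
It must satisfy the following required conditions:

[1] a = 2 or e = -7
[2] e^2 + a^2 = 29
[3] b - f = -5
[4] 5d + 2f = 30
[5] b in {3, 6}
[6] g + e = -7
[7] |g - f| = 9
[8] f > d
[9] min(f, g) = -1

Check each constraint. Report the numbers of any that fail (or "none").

[1] a = 2 = 2 (first disjunct) — holds.
[2] e^2 + a^2 = (-5)^2 + 2^2 = 25 + 4 = 29 — holds.
[3] b - f = 2 - 7 = -5 — holds.
[4] 5d + 2f = 5(3) + 2(7) = 29, not 30 — fails.
[5] b = 2 is not in {3, 6} — fails.
[6] g + e = -2 + (-5) = -7 — holds.
[7] |-2 - 7| = 9 — holds.
[8] f = 7, d = 3; 7 > 3 — holds.
[9] min(7, -2) = -2, not -1 — fails.

Constraints 4, 5, and 9 do not hold.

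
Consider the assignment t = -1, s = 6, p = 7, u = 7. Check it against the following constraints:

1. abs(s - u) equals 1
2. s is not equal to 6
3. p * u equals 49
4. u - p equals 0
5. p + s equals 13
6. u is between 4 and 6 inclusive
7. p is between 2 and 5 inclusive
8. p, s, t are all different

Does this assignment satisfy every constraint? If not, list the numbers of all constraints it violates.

Constraints 2, 6, and 7 do not hold.

1. abs(6 - 7) = 1  true
2. s = 6, but 6 is required to differ  false
3. p * u = 7 * 7 = 49  true
4. u - p = 7 - 7 = 0  true
5. p + s = 7 + 6 = 13  true
6. u = 7 is outside [4, 6]  false
7. p = 7 is outside [2, 5]  false
8. values 7, 6, -1 are pairwise distinct  true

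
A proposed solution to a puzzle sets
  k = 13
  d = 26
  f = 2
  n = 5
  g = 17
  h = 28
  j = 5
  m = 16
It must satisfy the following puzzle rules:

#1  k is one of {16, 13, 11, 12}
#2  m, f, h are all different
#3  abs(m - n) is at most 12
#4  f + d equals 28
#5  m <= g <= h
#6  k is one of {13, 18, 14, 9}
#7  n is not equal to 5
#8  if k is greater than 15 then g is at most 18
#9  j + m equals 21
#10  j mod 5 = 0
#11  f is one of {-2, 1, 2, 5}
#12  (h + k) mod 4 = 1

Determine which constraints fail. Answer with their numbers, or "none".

#1 k = 13 is in {16, 13, 11, 12} — OK.
#2 values 16, 2, 28 are pairwise distinct — OK.
#3 abs(16 - 5) = 11; 11 ≤ 12 — OK.
#4 f + d = 2 + 26 = 28 — OK.
#5 values 16 <= 17 <= 28 — OK.
#6 k = 13 is in {13, 18, 14, 9} — OK.
#7 n = 5, but 5 is required to differ — violated.
#8 k = 13, not > 15; antecedent false, conditional vacuously true — OK.
#9 j + m = 5 + 16 = 21 — OK.
#10 5 mod 5 = 0 — OK.
#11 f = 2 is in {-2, 1, 2, 5} — OK.
#12 h + k = 41; 41 mod 4 = 1 — OK.

No — constraint 7 is not satisfied.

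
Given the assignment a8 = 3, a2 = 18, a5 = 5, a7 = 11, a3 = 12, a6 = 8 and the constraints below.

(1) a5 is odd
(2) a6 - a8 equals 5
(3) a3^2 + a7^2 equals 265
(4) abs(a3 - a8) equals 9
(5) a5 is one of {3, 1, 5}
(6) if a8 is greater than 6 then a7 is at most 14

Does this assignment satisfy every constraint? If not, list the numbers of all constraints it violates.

(1) a5 = 5 is odd — OK.
(2) a6 - a8 = 8 - 3 = 5 — OK.
(3) a3^2 + a7^2 = 12^2 + 11^2 = 144 + 121 = 265 — OK.
(4) abs(12 - 3) = 9 — OK.
(5) a5 = 5 is in {3, 1, 5} — OK.
(6) a8 = 3, not > 6; antecedent false, conditional vacuously true — OK.

No violations.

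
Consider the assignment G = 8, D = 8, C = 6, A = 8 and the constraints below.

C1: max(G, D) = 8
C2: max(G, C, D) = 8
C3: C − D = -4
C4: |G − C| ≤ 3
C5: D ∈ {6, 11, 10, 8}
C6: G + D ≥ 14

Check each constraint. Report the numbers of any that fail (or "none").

No — constraint 3 is not satisfied.

C1: max(8, 8) = 8 — OK.
C2: max(8, 6, 8) = 8 — OK.
C3: C − D = 6 − 8 = -2, not -4 — violated.
C4: |8 − 6| = 2; 2 ≤ 3 — OK.
C5: D = 8 is in {6, 11, 10, 8} — OK.
C6: G + D = 8 + 8 = 16; 16 ≥ 14 — OK.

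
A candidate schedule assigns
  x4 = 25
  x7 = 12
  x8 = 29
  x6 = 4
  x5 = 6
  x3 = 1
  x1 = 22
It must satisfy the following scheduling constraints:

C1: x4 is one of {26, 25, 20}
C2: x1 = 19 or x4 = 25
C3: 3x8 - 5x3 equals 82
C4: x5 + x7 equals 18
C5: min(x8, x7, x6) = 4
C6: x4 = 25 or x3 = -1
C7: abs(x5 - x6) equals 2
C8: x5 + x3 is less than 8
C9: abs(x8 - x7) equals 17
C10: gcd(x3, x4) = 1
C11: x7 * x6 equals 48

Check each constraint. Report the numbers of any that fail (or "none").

All constraints are satisfied.

C1: x4 = 25 is in {26, 25, 20}  yes
C2: x1 = 22 ≠ 19, but x4 = 25 = 25 (second disjunct)  yes
C3: 3x8 - 5x3 = 3(29) - 5(1) = 82  yes
C4: x5 + x7 = 6 + 12 = 18  yes
C5: min(29, 12, 4) = 4  yes
C6: x4 = 25 = 25 (first disjunct)  yes
C7: abs(6 - 4) = 2  yes
C8: x5 + x3 = 6 + 1 = 7; 7 < 8  yes
C9: abs(29 - 12) = 17  yes
C10: gcd(1, 25) = 1  yes
C11: x7 * x6 = 12 * 4 = 48  yes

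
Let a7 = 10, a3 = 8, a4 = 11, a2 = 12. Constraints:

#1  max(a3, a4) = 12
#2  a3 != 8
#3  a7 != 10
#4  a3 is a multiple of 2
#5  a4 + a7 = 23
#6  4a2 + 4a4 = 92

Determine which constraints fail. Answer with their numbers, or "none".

#1 max(8, 11) = 11, not 12 — fails.
#2 a3 = 8, but 8 is required to differ — fails.
#3 a7 = 10, but 10 is required to differ — fails.
#4 8 / 2 = 4, so 2 divides 8 — holds.
#5 a4 + a7 = 11 + 10 = 21, not 23 — fails.
#6 4a2 + 4a4 = 4(12) + 4(11) = 92 — holds.

The assignment fails constraints 1, 2, 3, 5.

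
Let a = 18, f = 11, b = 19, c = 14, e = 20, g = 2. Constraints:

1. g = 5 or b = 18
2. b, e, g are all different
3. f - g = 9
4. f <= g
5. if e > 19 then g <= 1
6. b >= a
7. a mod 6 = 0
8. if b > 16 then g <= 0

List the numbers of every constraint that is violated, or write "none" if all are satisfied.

1. g = 2 ≠ 5 and b = 19 ≠ 18; both disjuncts false — does not hold.
2. values 19, 20, 2 are pairwise distinct — holds.
3. f - g = 11 - 2 = 9 — holds.
4. f = 11, g = 2; 11 > 2 (want ≤) — does not hold.
5. e = 20 > 19, so we need g ≤ 1; but g = 2 > 1 — does not hold.
6. b = 19, a = 18; 19 ≥ 18 — holds.
7. 18 mod 6 = 0 — holds.
8. b = 19 > 16, so we need g ≤ 0; but g = 2 > 0 — does not hold.

Constraints 1, 4, 5, and 8 are violated.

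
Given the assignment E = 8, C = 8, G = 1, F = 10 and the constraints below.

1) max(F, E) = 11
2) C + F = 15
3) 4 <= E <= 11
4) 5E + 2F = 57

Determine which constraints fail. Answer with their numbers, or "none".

1) max(10, 8) = 10, not 11  fails
2) C + F = 8 + 10 = 18, not 15  fails
3) E = 8 lies in [4, 11]  holds
4) 5E + 2F = 5(8) + 2(10) = 60, not 57  fails

Constraints 1, 2, and 4 do not hold.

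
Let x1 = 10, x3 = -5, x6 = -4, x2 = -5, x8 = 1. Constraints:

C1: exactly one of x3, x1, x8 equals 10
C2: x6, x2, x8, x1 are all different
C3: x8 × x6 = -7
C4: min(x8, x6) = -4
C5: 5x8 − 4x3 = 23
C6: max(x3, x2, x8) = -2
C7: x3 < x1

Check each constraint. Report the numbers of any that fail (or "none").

C1: x3=-5, x1=10, x8=1; 1 of them equals 10 — OK.
C2: values -4, -5, 1, 10 are pairwise distinct — OK.
C3: x8 × x6 = 1 × (-4) = -4, not -7 — violated.
C4: min(1, -4) = -4 — OK.
C5: 5x8 − 4x3 = 5(1) − 4(-5) = 25, not 23 — violated.
C6: max(-5, -5, 1) = 1, not -2 — violated.
C7: x3 = -5, x1 = 10; -5 < 10 — OK.

Violated: 3, 5, and 6.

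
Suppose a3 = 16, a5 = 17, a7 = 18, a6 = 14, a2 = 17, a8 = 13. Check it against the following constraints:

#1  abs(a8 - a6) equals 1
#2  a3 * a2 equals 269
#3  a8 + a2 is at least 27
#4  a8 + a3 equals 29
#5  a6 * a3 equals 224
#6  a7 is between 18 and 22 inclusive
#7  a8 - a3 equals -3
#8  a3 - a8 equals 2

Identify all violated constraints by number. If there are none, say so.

No — constraints 2, 8 are not satisfied.

#1 abs(13 - 14) = 1 — holds.
#2 a3 * a2 = 16 * 17 = 272, not 269 — does not hold.
#3 a8 + a2 = 13 + 17 = 30; 30 ≥ 27 — holds.
#4 a8 + a3 = 13 + 16 = 29 — holds.
#5 a6 * a3 = 14 * 16 = 224 — holds.
#6 a7 = 18 lies in [18, 22] — holds.
#7 a8 - a3 = 13 - 16 = -3 — holds.
#8 a3 - a8 = 16 - 13 = 3, not 2 — does not hold.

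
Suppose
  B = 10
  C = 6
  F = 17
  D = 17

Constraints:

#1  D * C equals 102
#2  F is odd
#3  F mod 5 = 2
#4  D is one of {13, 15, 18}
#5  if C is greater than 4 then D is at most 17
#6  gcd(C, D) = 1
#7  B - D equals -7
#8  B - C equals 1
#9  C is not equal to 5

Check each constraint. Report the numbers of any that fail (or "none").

No — constraints 4 and 8 are not satisfied.

#1 D * C = 17 * 6 = 102  true
#2 F = 17 is odd  true
#3 17 mod 5 = 2  true
#4 D = 17 is not in {13, 15, 18}  false
#5 C = 6 > 4, so we need D ≤ 17; D = 17 ≤ 17  true
#6 gcd(6, 17) = 1  true
#7 B - D = 10 - 17 = -7  true
#8 B - C = 10 - 6 = 4, not 1  false
#9 C = 6, and 6 ≠ 5  true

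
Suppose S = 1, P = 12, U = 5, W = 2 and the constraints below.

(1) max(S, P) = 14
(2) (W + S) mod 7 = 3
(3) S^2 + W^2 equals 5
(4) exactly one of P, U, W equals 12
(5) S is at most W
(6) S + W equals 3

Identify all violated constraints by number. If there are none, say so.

(1) max(1, 12) = 12, not 14 — violated.
(2) W + S = 3; 3 mod 7 = 3 — OK.
(3) S^2 + W^2 = 1^2 + 2^2 = 1 + 4 = 5 — OK.
(4) P=12, U=5, W=2; 1 of them equals 12 — OK.
(5) S = 1, W = 2; 1 ≤ 2 — OK.
(6) S + W = 1 + 2 = 3 — OK.

Constraint 1 is violated.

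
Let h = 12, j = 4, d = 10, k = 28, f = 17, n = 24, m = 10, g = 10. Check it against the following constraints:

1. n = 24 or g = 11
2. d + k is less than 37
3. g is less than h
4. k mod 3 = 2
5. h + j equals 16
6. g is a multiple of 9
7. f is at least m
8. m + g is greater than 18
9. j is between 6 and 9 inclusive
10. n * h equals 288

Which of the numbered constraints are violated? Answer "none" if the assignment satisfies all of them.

No — constraints 2, 4, 6, 9 are not satisfied.

1. n = 24 = 24 (first disjunct)  ✔
2. d + k = 10 + 28 = 38; 38 ≥ 37, bound 37 not met  ✘
3. g = 10, h = 12; 10 < 12  ✔
4. 28 mod 3 = 1, not 2  ✘
5. h + j = 12 + 4 = 16  ✔
6. 10 = 9*1 + 1, so 9 does not divide 10  ✘
7. f = 17, m = 10; 17 ≥ 10  ✔
8. m + g = 10 + 10 = 20; 20 > 18  ✔
9. j = 4 is outside [6, 9]  ✘
10. n * h = 24 * 12 = 288  ✔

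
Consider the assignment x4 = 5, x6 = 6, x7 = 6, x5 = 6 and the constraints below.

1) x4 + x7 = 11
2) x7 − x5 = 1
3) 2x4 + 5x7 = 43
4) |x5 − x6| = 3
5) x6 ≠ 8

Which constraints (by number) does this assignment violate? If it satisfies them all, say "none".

1) x4 + x7 = 5 + 6 = 11 — holds.
2) x7 − x5 = 6 − 6 = 0, not 1 — does not hold.
3) 2x4 + 5x7 = 2(5) + 5(6) = 40, not 43 — does not hold.
4) |6 − 6| = 0, not 3 — does not hold.
5) x6 = 6, and 6 ≠ 8 — holds.

No — constraints 2, 3, 4 are not satisfied.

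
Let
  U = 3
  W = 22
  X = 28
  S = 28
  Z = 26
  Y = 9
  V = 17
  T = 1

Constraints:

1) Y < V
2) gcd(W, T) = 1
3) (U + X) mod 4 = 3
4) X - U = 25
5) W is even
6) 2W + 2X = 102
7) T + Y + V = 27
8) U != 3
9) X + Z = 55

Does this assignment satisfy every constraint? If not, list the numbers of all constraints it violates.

Violated: 6, 8, 9.

1) Y = 9, V = 17; 9 < 17 — satisfied.
2) gcd(22, 1) = 1 — satisfied.
3) U + X = 31; 31 mod 4 = 3 — satisfied.
4) X - U = 28 - 3 = 25 — satisfied.
5) W = 22 is even — satisfied.
6) 2W + 2X = 2(22) + 2(28) = 100, not 102 — violated.
7) T + Y + V = 1 + 9 + 17 = 27 — satisfied.
8) U = 3, but 3 is required to differ — violated.
9) X + Z = 28 + 26 = 54, not 55 — violated.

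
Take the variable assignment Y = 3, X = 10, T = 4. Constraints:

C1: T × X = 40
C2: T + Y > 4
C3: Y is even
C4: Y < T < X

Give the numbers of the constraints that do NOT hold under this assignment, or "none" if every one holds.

Constraint 3 does not hold.

C1: T × X = 4 × 10 = 40  true
C2: T + Y = 4 + 3 = 7; 7 > 4  true
C3: Y = 3 is odd  false
C4: values 3 < 4 < 10  true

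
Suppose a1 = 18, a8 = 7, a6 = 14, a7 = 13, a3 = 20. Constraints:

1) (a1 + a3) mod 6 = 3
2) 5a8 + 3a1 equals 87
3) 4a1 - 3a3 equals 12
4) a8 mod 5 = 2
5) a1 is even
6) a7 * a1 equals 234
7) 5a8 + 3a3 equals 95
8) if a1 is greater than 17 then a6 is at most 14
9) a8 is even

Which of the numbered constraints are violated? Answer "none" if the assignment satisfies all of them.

No — constraints 1, 2, 9 are not satisfied.

1) a1 + a3 = 38; 38 mod 6 = 2, not 3 — violated.
2) 5a8 + 3a1 = 5(7) + 3(18) = 89, not 87 — violated.
3) 4a1 - 3a3 = 4(18) - 3(20) = 12 — OK.
4) 7 mod 5 = 2 — OK.
5) a1 = 18 is even — OK.
6) a7 * a1 = 13 * 18 = 234 — OK.
7) 5a8 + 3a3 = 5(7) + 3(20) = 95 — OK.
8) a1 = 18 > 17, so we need a6 ≤ 14; a6 = 14 ≤ 14 — OK.
9) a8 = 7 is odd — violated.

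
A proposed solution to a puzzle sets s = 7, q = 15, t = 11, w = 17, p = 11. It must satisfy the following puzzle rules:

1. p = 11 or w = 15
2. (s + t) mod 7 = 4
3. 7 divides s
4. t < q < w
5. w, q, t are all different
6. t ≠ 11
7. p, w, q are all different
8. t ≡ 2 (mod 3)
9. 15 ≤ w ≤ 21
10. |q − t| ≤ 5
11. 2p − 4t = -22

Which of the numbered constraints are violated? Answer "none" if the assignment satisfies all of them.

No — constraint 6 is not satisfied.

1. p = 11 = 11 (first disjunct) — satisfied.
2. s + t = 18; 18 mod 7 = 4 — satisfied.
3. 7 / 7 = 1, so 7 divides 7 — satisfied.
4. values 11 < 15 < 17 — satisfied.
5. values 17, 15, 11 are pairwise distinct — satisfied.
6. t = 11, but 11 is required to differ — violated.
7. values 11, 17, 15 are pairwise distinct — satisfied.
8. 11 mod 3 = 2 — satisfied.
9. w = 17 lies in [15, 21] — satisfied.
10. |15 − 11| = 4; 4 ≤ 5 — satisfied.
11. 2p − 4t = 2(11) − 4(11) = -22 — satisfied.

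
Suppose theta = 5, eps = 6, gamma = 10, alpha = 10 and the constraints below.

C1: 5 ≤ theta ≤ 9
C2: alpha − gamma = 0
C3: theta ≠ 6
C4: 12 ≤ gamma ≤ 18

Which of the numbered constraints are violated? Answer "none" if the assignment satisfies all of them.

Violated: 4.

C1: theta = 5 lies in [5, 9]  ✔
C2: alpha − gamma = 10 − 10 = 0  ✔
C3: theta = 5, and 5 ≠ 6  ✔
C4: gamma = 10 is outside [12, 18]  ✘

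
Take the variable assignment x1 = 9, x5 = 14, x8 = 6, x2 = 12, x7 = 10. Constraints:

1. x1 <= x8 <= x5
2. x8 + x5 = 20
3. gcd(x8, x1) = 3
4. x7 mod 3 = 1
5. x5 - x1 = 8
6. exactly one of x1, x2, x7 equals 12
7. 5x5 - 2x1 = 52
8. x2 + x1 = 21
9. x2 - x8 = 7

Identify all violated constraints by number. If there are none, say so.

1. values 9, 6, 14; x1 = 9 is not <= x8 = 6  false
2. x8 + x5 = 6 + 14 = 20  true
3. gcd(6, 9) = 3  true
4. 10 mod 3 = 1  true
5. x5 - x1 = 14 - 9 = 5, not 8  false
6. x1=9, x2=12, x7=10; 1 of them equals 12  true
7. 5x5 - 2x1 = 5(14) - 2(9) = 52  true
8. x2 + x1 = 12 + 9 = 21  true
9. x2 - x8 = 12 - 6 = 6, not 7  false

Violated: 1, 5, and 9.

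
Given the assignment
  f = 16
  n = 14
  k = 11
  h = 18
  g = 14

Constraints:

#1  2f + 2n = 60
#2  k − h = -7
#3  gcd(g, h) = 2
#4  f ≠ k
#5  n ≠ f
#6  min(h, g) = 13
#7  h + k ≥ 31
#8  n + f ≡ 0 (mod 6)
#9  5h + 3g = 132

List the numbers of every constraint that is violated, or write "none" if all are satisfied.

The assignment fails constraints 6 and 7.

#1 2f + 2n = 2(16) + 2(14) = 60  true
#2 k − h = 11 − 18 = -7  true
#3 gcd(14, 18) = 2  true
#4 f = 16, k = 11; distinct  true
#5 n = 14, f = 16; distinct  true
#6 min(18, 14) = 14, not 13  false
#7 h + k = 18 + 11 = 29; 29 < 31, bound 31 not met  false
#8 n + f = 30; 30 mod 6 = 0  true
#9 5h + 3g = 5(18) + 3(14) = 132  true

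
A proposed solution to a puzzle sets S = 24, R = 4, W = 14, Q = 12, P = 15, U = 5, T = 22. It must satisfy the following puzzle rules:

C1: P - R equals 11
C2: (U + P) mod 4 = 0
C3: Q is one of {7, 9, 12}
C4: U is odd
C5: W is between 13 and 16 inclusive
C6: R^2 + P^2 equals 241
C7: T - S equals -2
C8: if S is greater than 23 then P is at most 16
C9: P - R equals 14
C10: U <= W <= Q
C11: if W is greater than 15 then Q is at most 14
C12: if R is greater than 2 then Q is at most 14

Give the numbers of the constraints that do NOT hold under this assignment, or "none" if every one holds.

No — constraints 9 and 10 are not satisfied.

C1: P - R = 15 - 4 = 11  ✓
C2: U + P = 20; 20 mod 4 = 0  ✓
C3: Q = 12 is in {7, 9, 12}  ✓
C4: U = 5 is odd  ✓
C5: W = 14 lies in [13, 16]  ✓
C6: R^2 + P^2 = 4^2 + 15^2 = 16 + 225 = 241  ✓
C7: T - S = 22 - 24 = -2  ✓
C8: S = 24 > 23, so we need P ≤ 16; P = 15 ≤ 16  ✓
C9: P - R = 15 - 4 = 11, not 14  ✗
C10: values 5, 14, 12; W = 14 is not <= Q = 12  ✗
C11: W = 14, not > 15; antecedent false, conditional vacuously true  ✓
C12: R = 4 > 2, so we need Q ≤ 14; Q = 12 ≤ 14  ✓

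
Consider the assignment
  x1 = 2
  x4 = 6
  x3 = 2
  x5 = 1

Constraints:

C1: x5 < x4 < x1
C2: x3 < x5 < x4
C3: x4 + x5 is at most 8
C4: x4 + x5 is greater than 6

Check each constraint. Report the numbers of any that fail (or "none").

C1: values 1, 6, 2; x4 = 6 is not < x1 = 2 — does not hold.
C2: values 2, 1, 6; x3 = 2 is not < x5 = 1 — does not hold.
C3: x4 + x5 = 6 + 1 = 7; 7 ≤ 8 — holds.
C4: x4 + x5 = 6 + 1 = 7; 7 > 6 — holds.

Violated: 1 and 2.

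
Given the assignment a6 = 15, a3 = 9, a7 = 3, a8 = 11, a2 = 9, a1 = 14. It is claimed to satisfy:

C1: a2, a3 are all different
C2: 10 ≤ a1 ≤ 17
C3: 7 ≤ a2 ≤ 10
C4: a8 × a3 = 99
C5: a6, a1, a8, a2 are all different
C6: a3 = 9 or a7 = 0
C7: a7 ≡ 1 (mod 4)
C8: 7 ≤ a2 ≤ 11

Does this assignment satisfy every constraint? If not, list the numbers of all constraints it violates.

No — constraints 1 and 7 are not satisfied.

C1: a2 = a3 = 9, not all different — violated.
C2: a1 = 14 lies in [10, 17] — satisfied.
C3: a2 = 9 lies in [7, 10] — satisfied.
C4: a8 × a3 = 11 × 9 = 99 — satisfied.
C5: values 15, 14, 11, 9 are pairwise distinct — satisfied.
C6: a3 = 9 = 9 (first disjunct) — satisfied.
C7: 3 mod 4 = 3, not 1 — violated.
C8: a2 = 9 lies in [7, 11] — satisfied.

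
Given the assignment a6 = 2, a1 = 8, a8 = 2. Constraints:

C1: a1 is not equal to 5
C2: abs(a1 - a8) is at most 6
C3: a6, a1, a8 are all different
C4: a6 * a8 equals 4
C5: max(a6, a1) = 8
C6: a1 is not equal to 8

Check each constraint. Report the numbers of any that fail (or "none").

C1: a1 = 8, and 8 ≠ 5 — holds.
C2: abs(8 - 2) = 6; 6 ≤ 6 — holds.
C3: a6 = a8 = 2, not all different — fails.
C4: a6 * a8 = 2 * 2 = 4 — holds.
C5: max(2, 8) = 8 — holds.
C6: a1 = 8, but 8 is required to differ — fails.

Constraints 3, 6 do not hold.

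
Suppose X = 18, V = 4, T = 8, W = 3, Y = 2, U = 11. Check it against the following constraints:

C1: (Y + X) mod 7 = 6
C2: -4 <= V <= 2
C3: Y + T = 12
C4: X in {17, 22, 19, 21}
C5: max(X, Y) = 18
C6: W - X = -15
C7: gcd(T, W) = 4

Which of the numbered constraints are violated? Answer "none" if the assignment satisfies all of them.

C1: Y + X = 20; 20 mod 7 = 6  true
C2: V = 4 is outside [-4, 2]  false
C3: Y + T = 2 + 8 = 10, not 12  false
C4: X = 18 is not in {17, 22, 19, 21}  false
C5: max(18, 2) = 18  true
C6: W - X = 3 - 18 = -15  true
C7: gcd(8, 3) = 1, not 4  false

No — constraints 2, 3, 4, 7 are not satisfied.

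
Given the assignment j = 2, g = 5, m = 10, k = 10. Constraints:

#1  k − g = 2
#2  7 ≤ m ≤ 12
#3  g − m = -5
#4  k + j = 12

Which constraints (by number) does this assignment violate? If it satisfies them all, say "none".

Violated: 1.

#1 k − g = 10 − 5 = 5, not 2 — violated.
#2 m = 10 lies in [7, 12] — satisfied.
#3 g − m = 5 − 10 = -5 — satisfied.
#4 k + j = 10 + 2 = 12 — satisfied.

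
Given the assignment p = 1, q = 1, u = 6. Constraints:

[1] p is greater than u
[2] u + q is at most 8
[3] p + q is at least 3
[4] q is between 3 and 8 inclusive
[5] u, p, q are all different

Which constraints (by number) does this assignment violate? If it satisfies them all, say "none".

Constraints 1, 3, 4, and 5 do not hold.

[1] p = 1, u = 6; 1 ≤ 6 (want >) — fails.
[2] u + q = 6 + 1 = 7; 7 ≤ 8 — holds.
[3] p + q = 1 + 1 = 2; 2 < 3, bound 3 not met — fails.
[4] q = 1 is outside [3, 8] — fails.
[5] p = q = 1, not all different — fails.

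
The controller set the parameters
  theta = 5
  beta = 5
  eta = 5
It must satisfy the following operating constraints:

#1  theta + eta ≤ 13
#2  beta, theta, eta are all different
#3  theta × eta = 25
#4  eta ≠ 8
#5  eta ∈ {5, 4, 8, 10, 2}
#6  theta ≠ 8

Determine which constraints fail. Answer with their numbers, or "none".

#1 theta + eta = 5 + 5 = 10; 10 ≤ 13 — holds.
#2 beta = theta = 5, not all different — fails.
#3 theta × eta = 5 × 5 = 25 — holds.
#4 eta = 5, and 5 ≠ 8 — holds.
#5 eta = 5 is in {5, 4, 8, 10, 2} — holds.
#6 theta = 5, and 5 ≠ 8 — holds.

Violated: 2.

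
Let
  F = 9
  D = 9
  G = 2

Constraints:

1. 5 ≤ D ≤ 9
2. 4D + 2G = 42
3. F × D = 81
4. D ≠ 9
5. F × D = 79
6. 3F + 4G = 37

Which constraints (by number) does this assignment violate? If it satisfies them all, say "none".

1. D = 9 lies in [5, 9] — holds.
2. 4D + 2G = 4(9) + 2(2) = 40, not 42 — fails.
3. F × D = 9 × 9 = 81 — holds.
4. D = 9, but 9 is required to differ — fails.
5. F × D = 9 × 9 = 81, not 79 — fails.
6. 3F + 4G = 3(9) + 4(2) = 35, not 37 — fails.

Constraints 2, 4, 5, and 6 are violated.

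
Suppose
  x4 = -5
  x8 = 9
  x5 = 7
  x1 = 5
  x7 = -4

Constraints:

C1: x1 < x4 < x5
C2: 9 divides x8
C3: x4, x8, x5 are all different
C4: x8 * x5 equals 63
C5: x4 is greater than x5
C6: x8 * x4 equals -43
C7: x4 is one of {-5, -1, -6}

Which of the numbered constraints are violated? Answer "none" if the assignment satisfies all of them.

Constraints 1, 5, and 6 are violated.

C1: values 5, -5, 7; x1 = 5 is not < x4 = -5  ✘
C2: 9 / 9 = 1, so 9 divides 9  ✔
C3: values -5, 9, 7 are pairwise distinct  ✔
C4: x8 * x5 = 9 * 7 = 63  ✔
C5: x4 = -5, x5 = 7; -5 ≤ 7 (want >)  ✘
C6: x8 * x4 = 9 * (-5) = -45, not -43  ✘
C7: x4 = -5 is in {-5, -1, -6}  ✔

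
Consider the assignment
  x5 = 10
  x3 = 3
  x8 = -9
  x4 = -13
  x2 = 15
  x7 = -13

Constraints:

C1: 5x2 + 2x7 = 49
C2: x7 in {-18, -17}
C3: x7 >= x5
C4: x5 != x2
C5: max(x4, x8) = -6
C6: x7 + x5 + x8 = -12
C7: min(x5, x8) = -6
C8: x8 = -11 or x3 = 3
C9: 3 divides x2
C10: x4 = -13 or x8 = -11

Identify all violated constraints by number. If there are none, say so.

C1: 5x2 + 2x7 = 5(15) + 2(-13) = 49  true
C2: x7 = -13 is not in {-18, -17}  false
C3: x7 = -13, x5 = 10; -13 < 10 (want ≥)  false
C4: x5 = 10, x2 = 15; distinct  true
C5: max(-13, -9) = -9, not -6  false
C6: x7 + x5 + x8 = -13 + 10 + (-9) = -12  true
C7: min(10, -9) = -9, not -6  false
C8: x8 = -9 ≠ -11, but x3 = 3 = 3 (second disjunct)  true
C9: 15 / 3 = 5, so 3 divides 15  true
C10: x4 = -13 = -13 (first disjunct)  true

Constraints 2, 3, 5, and 7 do not hold.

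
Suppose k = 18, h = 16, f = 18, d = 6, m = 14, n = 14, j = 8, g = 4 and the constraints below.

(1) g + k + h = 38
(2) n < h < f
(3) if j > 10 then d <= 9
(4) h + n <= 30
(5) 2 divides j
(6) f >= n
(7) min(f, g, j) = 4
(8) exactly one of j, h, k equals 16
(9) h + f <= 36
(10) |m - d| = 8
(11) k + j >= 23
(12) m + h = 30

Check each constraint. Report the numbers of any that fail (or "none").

Yes — all constraints hold.

(1) g + k + h = 4 + 18 + 16 = 38  true
(2) values 14 < 16 < 18  true
(3) j = 8, not > 10; antecedent false, conditional vacuously true  true
(4) h + n = 16 + 14 = 30; 30 ≤ 30  true
(5) 8 / 2 = 4, so 2 divides 8  true
(6) f = 18, n = 14; 18 ≥ 14  true
(7) min(18, 4, 8) = 4  true
(8) j=8, h=16, k=18; 1 of them equals 16  true
(9) h + f = 16 + 18 = 34; 34 ≤ 36  true
(10) |14 - 6| = 8  true
(11) k + j = 18 + 8 = 26; 26 ≥ 23  true
(12) m + h = 14 + 16 = 30  true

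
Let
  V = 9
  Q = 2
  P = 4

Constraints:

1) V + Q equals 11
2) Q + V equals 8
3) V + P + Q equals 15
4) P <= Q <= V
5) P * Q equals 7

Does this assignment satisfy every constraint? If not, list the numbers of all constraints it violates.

1) V + Q = 9 + 2 = 11 — OK.
2) Q + V = 2 + 9 = 11, not 8 — violated.
3) V + P + Q = 9 + 4 + 2 = 15 — OK.
4) values 4, 2, 9; P = 4 is not <= Q = 2 — violated.
5) P * Q = 4 * 2 = 8, not 7 — violated.

No — constraints 2, 4, 5 are not satisfied.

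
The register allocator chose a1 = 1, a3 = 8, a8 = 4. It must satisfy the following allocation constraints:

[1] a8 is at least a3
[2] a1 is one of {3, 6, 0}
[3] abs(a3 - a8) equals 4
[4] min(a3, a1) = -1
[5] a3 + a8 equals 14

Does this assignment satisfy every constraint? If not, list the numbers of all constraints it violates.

Constraints 1, 2, 4, and 5 do not hold.

[1] a8 = 4, a3 = 8; 4 < 8 (want ≥) — fails.
[2] a1 = 1 is not in {3, 6, 0} — fails.
[3] abs(8 - 4) = 4 — holds.
[4] min(8, 1) = 1, not -1 — fails.
[5] a3 + a8 = 8 + 4 = 12, not 14 — fails.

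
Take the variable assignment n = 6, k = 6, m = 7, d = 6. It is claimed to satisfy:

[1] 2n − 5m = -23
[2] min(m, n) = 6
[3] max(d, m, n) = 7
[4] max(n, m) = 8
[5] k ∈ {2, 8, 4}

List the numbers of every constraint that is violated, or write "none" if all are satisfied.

Violated: 4 and 5.

[1] 2n − 5m = 2(6) − 5(7) = -23 — satisfied.
[2] min(7, 6) = 6 — satisfied.
[3] max(6, 7, 6) = 7 — satisfied.
[4] max(6, 7) = 7, not 8 — violated.
[5] k = 6 is not in {2, 8, 4} — violated.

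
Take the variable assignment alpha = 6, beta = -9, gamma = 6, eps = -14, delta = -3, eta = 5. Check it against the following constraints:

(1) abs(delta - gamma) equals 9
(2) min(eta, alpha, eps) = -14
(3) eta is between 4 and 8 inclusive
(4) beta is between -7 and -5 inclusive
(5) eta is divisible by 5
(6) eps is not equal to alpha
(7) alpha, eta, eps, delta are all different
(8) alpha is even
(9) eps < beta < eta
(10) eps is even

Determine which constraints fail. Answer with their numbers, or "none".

(1) abs(-3 - 6) = 9  OK
(2) min(5, 6, -14) = -14  OK
(3) eta = 5 lies in [4, 8]  OK
(4) beta = -9 is outside [-7, -5]  FAIL
(5) 5 / 5 = 1, so 5 divides 5  OK
(6) eps = -14, alpha = 6; distinct  OK
(7) values 6, 5, -14, -3 are pairwise distinct  OK
(8) alpha = 6 is even  OK
(9) values -14 < -9 < 5  OK
(10) eps = -14 is even  OK

No — constraint 4 is not satisfied.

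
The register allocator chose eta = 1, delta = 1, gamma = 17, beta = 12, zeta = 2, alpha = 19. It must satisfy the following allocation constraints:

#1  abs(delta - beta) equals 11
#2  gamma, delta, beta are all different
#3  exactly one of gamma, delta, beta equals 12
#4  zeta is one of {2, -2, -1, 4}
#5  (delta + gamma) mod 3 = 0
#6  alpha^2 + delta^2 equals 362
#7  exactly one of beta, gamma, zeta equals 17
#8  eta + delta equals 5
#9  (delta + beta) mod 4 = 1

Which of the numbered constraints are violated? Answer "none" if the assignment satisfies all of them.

#1 abs(1 - 12) = 11  OK
#2 values 17, 1, 12 are pairwise distinct  OK
#3 gamma=17, delta=1, beta=12; 1 of them equals 12  OK
#4 zeta = 2 is in {2, -2, -1, 4}  OK
#5 delta + gamma = 18; 18 mod 3 = 0  OK
#6 alpha^2 + delta^2 = 19^2 + 1^2 = 361 + 1 = 362  OK
#7 beta=12, gamma=17, zeta=2; 1 of them equals 17  OK
#8 eta + delta = 1 + 1 = 2, not 5  FAIL
#9 delta + beta = 13; 13 mod 4 = 1  OK

Constraint 8 does not hold.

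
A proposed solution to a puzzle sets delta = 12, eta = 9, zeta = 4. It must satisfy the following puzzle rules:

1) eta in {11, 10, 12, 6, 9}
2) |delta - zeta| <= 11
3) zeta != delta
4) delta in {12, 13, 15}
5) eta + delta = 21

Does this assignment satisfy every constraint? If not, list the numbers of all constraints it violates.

1) eta = 9 is in {11, 10, 12, 6, 9}  OK
2) |12 - 4| = 8; 8 ≤ 11  OK
3) zeta = 4, delta = 12; distinct  OK
4) delta = 12 is in {12, 13, 15}  OK
5) eta + delta = 9 + 12 = 21  OK

All constraints are satisfied.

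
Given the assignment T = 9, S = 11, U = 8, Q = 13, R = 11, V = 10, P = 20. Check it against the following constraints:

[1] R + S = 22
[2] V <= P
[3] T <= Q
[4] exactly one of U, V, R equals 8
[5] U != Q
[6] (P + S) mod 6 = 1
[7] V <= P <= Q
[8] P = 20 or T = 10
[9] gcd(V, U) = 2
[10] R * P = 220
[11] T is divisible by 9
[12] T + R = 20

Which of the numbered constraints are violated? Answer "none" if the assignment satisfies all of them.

Constraint 7 is violated.

[1] R + S = 11 + 11 = 22  ✓
[2] V = 10, P = 20; 10 ≤ 20  ✓
[3] T = 9, Q = 13; 9 ≤ 13  ✓
[4] U=8, V=10, R=11; 1 of them equals 8  ✓
[5] U = 8, Q = 13; distinct  ✓
[6] P + S = 31; 31 mod 6 = 1  ✓
[7] values 10, 20, 13; P = 20 is not <= Q = 13  ✗
[8] P = 20 = 20 (first disjunct)  ✓
[9] gcd(10, 8) = 2  ✓
[10] R * P = 11 * 20 = 220  ✓
[11] 9 / 9 = 1, so 9 divides 9  ✓
[12] T + R = 9 + 11 = 20  ✓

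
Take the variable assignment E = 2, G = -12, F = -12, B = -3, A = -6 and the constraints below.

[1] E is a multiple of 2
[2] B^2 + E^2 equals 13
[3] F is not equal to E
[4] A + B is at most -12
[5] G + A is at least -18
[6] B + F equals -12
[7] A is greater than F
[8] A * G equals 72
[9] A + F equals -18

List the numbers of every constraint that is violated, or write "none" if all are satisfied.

Constraints 4 and 6 do not hold.

[1] 2 / 2 = 1, so 2 divides 2  yes
[2] B^2 + E^2 = (-3)^2 + 2^2 = 9 + 4 = 13  yes
[3] F = -12, E = 2; distinct  yes
[4] A + B = -6 + (-3) = -9; -9 > -12, bound -12 not met  no
[5] G + A = -12 + (-6) = -18; -18 ≥ -18  yes
[6] B + F = -3 + (-12) = -15, not -12  no
[7] A = -6, F = -12; -6 > -12  yes
[8] A * G = -6 * (-12) = 72  yes
[9] A + F = -6 + (-12) = -18  yes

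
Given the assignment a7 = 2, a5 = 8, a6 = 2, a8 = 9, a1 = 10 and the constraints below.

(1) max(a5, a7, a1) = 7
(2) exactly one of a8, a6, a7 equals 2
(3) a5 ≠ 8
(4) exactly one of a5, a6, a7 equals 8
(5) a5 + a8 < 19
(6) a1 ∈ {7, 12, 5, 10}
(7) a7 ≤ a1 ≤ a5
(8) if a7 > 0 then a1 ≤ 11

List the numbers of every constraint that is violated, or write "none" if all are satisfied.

Constraints 1, 2, 3, and 7 are violated.

(1) max(8, 2, 10) = 10, not 7 — fails.
(2) a8=9, a6=2, a7=2; 2 of them equal 2, not exactly one — fails.
(3) a5 = 8, but 8 is required to differ — fails.
(4) a5=8, a6=2, a7=2; 1 of them equals 8 — holds.
(5) a5 + a8 = 8 + 9 = 17; 17 < 19 — holds.
(6) a1 = 10 is in {7, 12, 5, 10} — holds.
(7) values 2, 10, 8; a1 = 10 is not ≤ a5 = 8 — fails.
(8) a7 = 2 > 0, so we need a1 ≤ 11; a1 = 10 ≤ 11 — holds.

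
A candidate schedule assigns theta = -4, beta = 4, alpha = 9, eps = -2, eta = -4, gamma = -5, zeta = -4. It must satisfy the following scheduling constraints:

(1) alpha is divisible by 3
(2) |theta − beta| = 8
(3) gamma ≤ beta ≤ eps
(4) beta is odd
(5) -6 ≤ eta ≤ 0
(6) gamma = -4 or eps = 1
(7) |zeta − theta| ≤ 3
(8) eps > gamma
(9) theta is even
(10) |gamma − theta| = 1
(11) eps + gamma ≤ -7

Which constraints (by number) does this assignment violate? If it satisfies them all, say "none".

Constraints 3, 4, and 6 are violated.

(1) 9 / 3 = 3, so 3 divides 9 — satisfied.
(2) |-4 − 4| = 8 — satisfied.
(3) values -5, 4, -2; beta = 4 is not ≤ eps = -2 — violated.
(4) beta = 4 is even — violated.
(5) eta = -4 lies in [-6, 0] — satisfied.
(6) gamma = -5 ≠ -4 and eps = -2 ≠ 1; both disjuncts false — violated.
(7) |-4 − (-4)| = 0; 0 ≤ 3 — satisfied.
(8) eps = -2, gamma = -5; -2 > -5 — satisfied.
(9) theta = -4 is even — satisfied.
(10) |-5 − (-4)| = 1 — satisfied.
(11) eps + gamma = -2 + (-5) = -7; -7 ≤ -7 — satisfied.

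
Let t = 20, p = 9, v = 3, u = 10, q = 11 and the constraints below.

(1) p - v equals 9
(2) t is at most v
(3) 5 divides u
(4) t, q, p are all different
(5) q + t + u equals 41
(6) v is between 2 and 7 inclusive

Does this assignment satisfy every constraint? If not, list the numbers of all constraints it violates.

(1) p - v = 9 - 3 = 6, not 9  ✘
(2) t = 20, v = 3; 20 > 3 (want ≤)  ✘
(3) 10 / 5 = 2, so 5 divides 10  ✔
(4) values 20, 11, 9 are pairwise distinct  ✔
(5) q + t + u = 11 + 20 + 10 = 41  ✔
(6) v = 3 lies in [2, 7]  ✔

The assignment fails constraints 1, 2.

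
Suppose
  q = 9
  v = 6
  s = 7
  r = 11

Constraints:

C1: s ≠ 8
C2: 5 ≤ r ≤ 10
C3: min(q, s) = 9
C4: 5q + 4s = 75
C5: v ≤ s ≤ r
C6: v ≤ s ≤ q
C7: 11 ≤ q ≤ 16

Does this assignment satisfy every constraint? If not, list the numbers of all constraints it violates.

C1: s = 7, and 7 ≠ 8  OK
C2: r = 11 is outside [5, 10]  FAIL
C3: min(9, 7) = 7, not 9  FAIL
C4: 5q + 4s = 5(9) + 4(7) = 73, not 75  FAIL
C5: values 6 ≤ 7 ≤ 11  OK
C6: values 6 ≤ 7 ≤ 9  OK
C7: q = 9 is outside [11, 16]  FAIL

Constraints 2, 3, 4, and 7 do not hold.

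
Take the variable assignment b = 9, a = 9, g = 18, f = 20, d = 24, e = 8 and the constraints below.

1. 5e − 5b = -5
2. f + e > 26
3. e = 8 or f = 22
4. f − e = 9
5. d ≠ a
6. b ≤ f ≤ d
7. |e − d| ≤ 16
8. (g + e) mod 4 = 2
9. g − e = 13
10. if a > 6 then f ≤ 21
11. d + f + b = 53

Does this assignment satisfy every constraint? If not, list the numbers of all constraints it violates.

1. 5e − 5b = 5(8) − 5(9) = -5 — holds.
2. f + e = 20 + 8 = 28; 28 > 26 — holds.
3. e = 8 = 8 (first disjunct) — holds.
4. f − e = 20 − 8 = 12, not 9 — fails.
5. d = 24, a = 9; distinct — holds.
6. values 9 ≤ 20 ≤ 24 — holds.
7. |8 − 24| = 16; 16 ≤ 16 — holds.
8. g + e = 26; 26 mod 4 = 2 — holds.
9. g − e = 18 − 8 = 10, not 13 — fails.
10. a = 9 > 6, so we need f ≤ 21; f = 20 ≤ 21 — holds.
11. d + f + b = 24 + 20 + 9 = 53 — holds.

Constraints 4 and 9 are violated.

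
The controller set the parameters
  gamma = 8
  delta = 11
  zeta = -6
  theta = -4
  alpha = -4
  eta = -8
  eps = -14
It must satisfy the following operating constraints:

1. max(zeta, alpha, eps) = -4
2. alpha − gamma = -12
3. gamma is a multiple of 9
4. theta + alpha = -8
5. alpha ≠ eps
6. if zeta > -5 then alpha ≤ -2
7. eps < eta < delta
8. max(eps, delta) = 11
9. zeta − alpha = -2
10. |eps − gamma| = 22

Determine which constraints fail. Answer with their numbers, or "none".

Constraint 3 is violated.

1. max(-6, -4, -14) = -4  true
2. alpha − gamma = -4 − 8 = -12  true
3. 8 = 9×0 + 8, so 9 does not divide 8  false
4. theta + alpha = -4 + (-4) = -8  true
5. alpha = -4, eps = -14; distinct  true
6. zeta = -6, not > -5; antecedent false, conditional vacuously true  true
7. values -14 < -8 < 11  true
8. max(-14, 11) = 11  true
9. zeta − alpha = -6 − (-4) = -2  true
10. |-14 − 8| = 22  true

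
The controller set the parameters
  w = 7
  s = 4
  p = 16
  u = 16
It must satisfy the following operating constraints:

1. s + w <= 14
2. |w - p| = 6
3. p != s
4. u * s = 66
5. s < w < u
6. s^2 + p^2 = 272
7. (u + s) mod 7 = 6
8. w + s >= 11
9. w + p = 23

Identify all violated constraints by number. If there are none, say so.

No — constraints 2, 4 are not satisfied.

1. s + w = 4 + 7 = 11; 11 ≤ 14 — satisfied.
2. |7 - 16| = 9, not 6 — violated.
3. p = 16, s = 4; distinct — satisfied.
4. u * s = 16 * 4 = 64, not 66 — violated.
5. values 4 < 7 < 16 — satisfied.
6. s^2 + p^2 = 4^2 + 16^2 = 16 + 256 = 272 — satisfied.
7. u + s = 20; 20 mod 7 = 6 — satisfied.
8. w + s = 7 + 4 = 11; 11 ≥ 11 — satisfied.
9. w + p = 7 + 16 = 23 — satisfied.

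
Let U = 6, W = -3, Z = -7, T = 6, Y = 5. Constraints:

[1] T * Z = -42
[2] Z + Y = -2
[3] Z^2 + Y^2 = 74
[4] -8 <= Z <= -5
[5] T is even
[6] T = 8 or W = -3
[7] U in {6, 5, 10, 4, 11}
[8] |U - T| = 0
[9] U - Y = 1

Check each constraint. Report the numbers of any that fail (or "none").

Yes — all constraints hold.

[1] T * Z = 6 * (-7) = -42 — holds.
[2] Z + Y = -7 + 5 = -2 — holds.
[3] Z^2 + Y^2 = (-7)^2 + 5^2 = 49 + 25 = 74 — holds.
[4] Z = -7 lies in [-8, -5] — holds.
[5] T = 6 is even — holds.
[6] T = 6 ≠ 8, but W = -3 = -3 (second disjunct) — holds.
[7] U = 6 is in {6, 5, 10, 4, 11} — holds.
[8] |6 - 6| = 0 — holds.
[9] U - Y = 6 - 5 = 1 — holds.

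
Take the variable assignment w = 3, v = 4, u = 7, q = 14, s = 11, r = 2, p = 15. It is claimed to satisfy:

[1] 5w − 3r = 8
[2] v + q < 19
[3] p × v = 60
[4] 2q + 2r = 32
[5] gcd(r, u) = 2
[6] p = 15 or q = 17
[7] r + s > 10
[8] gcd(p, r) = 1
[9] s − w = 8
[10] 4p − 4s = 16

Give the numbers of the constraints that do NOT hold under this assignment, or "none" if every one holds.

Constraints 1 and 5 do not hold.

[1] 5w − 3r = 5(3) − 3(2) = 9, not 8  FAIL
[2] v + q = 4 + 14 = 18; 18 < 19  OK
[3] p × v = 15 × 4 = 60  OK
[4] 2q + 2r = 2(14) + 2(2) = 32  OK
[5] gcd(2, 7) = 1, not 2  FAIL
[6] p = 15 = 15 (first disjunct)  OK
[7] r + s = 2 + 11 = 13; 13 > 10  OK
[8] gcd(15, 2) = 1  OK
[9] s − w = 11 − 3 = 8  OK
[10] 4p − 4s = 4(15) − 4(11) = 16  OK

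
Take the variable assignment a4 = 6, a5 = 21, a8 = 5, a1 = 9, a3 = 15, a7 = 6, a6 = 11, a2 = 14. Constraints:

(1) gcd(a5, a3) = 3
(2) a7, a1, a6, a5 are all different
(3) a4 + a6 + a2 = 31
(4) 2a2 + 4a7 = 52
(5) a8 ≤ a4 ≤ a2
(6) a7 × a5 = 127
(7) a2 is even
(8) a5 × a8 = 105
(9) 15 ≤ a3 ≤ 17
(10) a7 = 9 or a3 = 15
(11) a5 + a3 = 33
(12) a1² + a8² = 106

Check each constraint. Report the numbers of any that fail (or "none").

The assignment fails constraints 6 and 11.

(1) gcd(21, 15) = 3 — holds.
(2) values 6, 9, 11, 21 are pairwise distinct — holds.
(3) a4 + a6 + a2 = 6 + 11 + 14 = 31 — holds.
(4) 2a2 + 4a7 = 2(14) + 4(6) = 52 — holds.
(5) values 5 ≤ 6 ≤ 14 — holds.
(6) a7 × a5 = 6 × 21 = 126, not 127 — does not hold.
(7) a2 = 14 is even — holds.
(8) a5 × a8 = 21 × 5 = 105 — holds.
(9) a3 = 15 lies in [15, 17] — holds.
(10) a7 = 6 ≠ 9, but a3 = 15 = 15 (second disjunct) — holds.
(11) a5 + a3 = 21 + 15 = 36, not 33 — does not hold.
(12) a1² + a8² = 9² + 5² = 81 + 25 = 106 — holds.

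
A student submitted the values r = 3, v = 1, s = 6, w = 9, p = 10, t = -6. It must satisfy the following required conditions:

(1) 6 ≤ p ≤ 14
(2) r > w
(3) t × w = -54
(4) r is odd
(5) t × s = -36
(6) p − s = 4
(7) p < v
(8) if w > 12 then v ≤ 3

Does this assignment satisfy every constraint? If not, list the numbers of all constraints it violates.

(1) p = 10 lies in [6, 14]  OK
(2) r = 3, w = 9; 3 ≤ 9 (want >)  FAIL
(3) t × w = -6 × 9 = -54  OK
(4) r = 3 is odd  OK
(5) t × s = -6 × 6 = -36  OK
(6) p − s = 10 − 6 = 4  OK
(7) p = 10, v = 1; 10 ≥ 1 (want <)  FAIL
(8) w = 9, not > 12; antecedent false, conditional vacuously true  OK

No — constraints 2 and 7 are not satisfied.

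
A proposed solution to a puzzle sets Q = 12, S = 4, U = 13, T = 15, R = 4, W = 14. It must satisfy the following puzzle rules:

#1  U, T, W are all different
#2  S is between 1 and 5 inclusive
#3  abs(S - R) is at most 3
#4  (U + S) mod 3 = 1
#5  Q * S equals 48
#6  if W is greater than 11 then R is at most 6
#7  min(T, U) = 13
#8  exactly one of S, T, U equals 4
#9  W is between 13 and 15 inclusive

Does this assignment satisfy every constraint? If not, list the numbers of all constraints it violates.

The assignment fails constraint 4.

#1 values 13, 15, 14 are pairwise distinct — satisfied.
#2 S = 4 lies in [1, 5] — satisfied.
#3 abs(4 - 4) = 0; 0 ≤ 3 — satisfied.
#4 U + S = 17; 17 mod 3 = 2, not 1 — violated.
#5 Q * S = 12 * 4 = 48 — satisfied.
#6 W = 14 > 11, so we need R ≤ 6; R = 4 ≤ 6 — satisfied.
#7 min(15, 13) = 13 — satisfied.
#8 S=4, T=15, U=13; 1 of them equals 4 — satisfied.
#9 W = 14 lies in [13, 15] — satisfied.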